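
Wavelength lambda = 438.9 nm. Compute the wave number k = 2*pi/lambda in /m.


k = 2 * pi / lambda
= 6.2832 / (438.9e-9)
= 6.2832 / 4.3890e-07
= 1.4316e+07 /m

1.4316e+07


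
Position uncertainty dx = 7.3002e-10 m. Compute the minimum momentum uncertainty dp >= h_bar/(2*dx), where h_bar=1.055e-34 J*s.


dp = h_bar / (2 * dx)
= 1.055e-34 / (2 * 7.3002e-10)
= 1.055e-34 / 1.4600e-09
= 7.2258e-26 kg*m/s

7.2258e-26


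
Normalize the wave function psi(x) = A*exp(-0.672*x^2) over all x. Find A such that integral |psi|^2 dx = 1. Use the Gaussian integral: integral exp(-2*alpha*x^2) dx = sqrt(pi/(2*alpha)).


integral |psi|^2 dx = A^2 * sqrt(pi/(2*alpha)) = 1
A^2 = sqrt(2*alpha/pi)
= sqrt(2 * 0.672 / pi)
= 0.654071
A = sqrt(0.654071)
= 0.8087

0.8087


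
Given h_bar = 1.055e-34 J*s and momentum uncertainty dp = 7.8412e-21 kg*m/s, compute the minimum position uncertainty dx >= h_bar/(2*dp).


dx = h_bar / (2 * dp)
= 1.055e-34 / (2 * 7.8412e-21)
= 1.055e-34 / 1.5682e-20
= 6.7273e-15 m

6.7273e-15


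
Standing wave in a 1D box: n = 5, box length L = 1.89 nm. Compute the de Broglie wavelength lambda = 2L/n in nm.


lambda = 2L / n
= 2 * 1.89 / 5
= 3.78 / 5
= 0.756 nm

0.756


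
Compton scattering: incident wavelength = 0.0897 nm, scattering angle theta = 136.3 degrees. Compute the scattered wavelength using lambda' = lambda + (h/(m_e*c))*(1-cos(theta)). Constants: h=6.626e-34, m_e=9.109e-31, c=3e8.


Compton wavelength: h/(m_e*c) = 2.4247e-12 m
d_lambda = 2.4247e-12 * (1 - cos(136.3 deg))
= 2.4247e-12 * 1.722967
= 4.1777e-12 m = 0.004178 nm
lambda' = 0.0897 + 0.004178
= 0.093878 nm

0.093878


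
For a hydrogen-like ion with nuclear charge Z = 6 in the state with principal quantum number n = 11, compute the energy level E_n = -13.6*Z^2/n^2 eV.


E_n = -13.6 * Z^2 / n^2
= -13.6 * 6^2 / 11^2
= -13.6 * 36 / 121
= -4.0463 eV

-4.0463


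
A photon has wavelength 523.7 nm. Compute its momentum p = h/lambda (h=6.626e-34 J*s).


p = h / lambda
= 6.626e-34 / (523.7e-9)
= 6.626e-34 / 5.2370e-07
= 1.2652e-27 kg*m/s

1.2652e-27


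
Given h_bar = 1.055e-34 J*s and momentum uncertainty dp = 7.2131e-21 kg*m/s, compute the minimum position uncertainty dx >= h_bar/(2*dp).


dx = h_bar / (2 * dp)
= 1.055e-34 / (2 * 7.2131e-21)
= 1.055e-34 / 1.4426e-20
= 7.3131e-15 m

7.3131e-15


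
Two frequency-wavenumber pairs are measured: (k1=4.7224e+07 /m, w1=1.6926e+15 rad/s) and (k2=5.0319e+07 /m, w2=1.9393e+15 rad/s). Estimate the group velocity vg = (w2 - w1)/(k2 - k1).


vg = (w2 - w1) / (k2 - k1)
= (1.9393e+15 - 1.6926e+15) / (5.0319e+07 - 4.7224e+07)
= 2.4670e+14 / 3.0950e+06
= 7.9709e+07 m/s

7.9709e+07


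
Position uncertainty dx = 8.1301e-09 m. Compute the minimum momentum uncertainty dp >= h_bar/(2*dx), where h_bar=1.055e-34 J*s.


dp = h_bar / (2 * dx)
= 1.055e-34 / (2 * 8.1301e-09)
= 1.055e-34 / 1.6260e-08
= 6.4882e-27 kg*m/s

6.4882e-27


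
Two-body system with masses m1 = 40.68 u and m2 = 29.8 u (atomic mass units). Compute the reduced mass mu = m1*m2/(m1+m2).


mu = m1 * m2 / (m1 + m2)
= 40.68 * 29.8 / (40.68 + 29.8)
= 1212.264 / 70.48
= 17.2001 u

17.2001


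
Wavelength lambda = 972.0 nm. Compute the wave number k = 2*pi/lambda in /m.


k = 2 * pi / lambda
= 6.2832 / (972.0e-9)
= 6.2832 / 9.7200e-07
= 6.4642e+06 /m

6.4642e+06


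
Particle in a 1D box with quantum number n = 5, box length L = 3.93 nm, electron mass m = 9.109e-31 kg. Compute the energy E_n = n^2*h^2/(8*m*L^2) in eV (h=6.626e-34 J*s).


E = n^2 * h^2 / (8 * m * L^2)
= 5^2 * (6.626e-34)^2 / (8 * 9.109e-31 * (3.93e-9)^2)
= 25 * 4.3904e-67 / (8 * 9.109e-31 * 1.5445e-17)
= 9.7521e-20 J
= 0.6087 eV

0.6087


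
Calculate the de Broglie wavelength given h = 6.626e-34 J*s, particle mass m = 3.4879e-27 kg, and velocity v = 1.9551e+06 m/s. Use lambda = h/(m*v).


lambda = h / (m * v)
= 6.626e-34 / (3.4879e-27 * 1.9551e+06)
= 6.626e-34 / 6.8192e-21
= 9.7167e-14 m

9.7167e-14


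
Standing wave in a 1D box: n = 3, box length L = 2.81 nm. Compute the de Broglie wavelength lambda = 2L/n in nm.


lambda = 2L / n
= 2 * 2.81 / 3
= 5.62 / 3
= 1.8733 nm

1.8733


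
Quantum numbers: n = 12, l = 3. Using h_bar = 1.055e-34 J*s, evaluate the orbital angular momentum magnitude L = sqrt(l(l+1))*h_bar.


L = sqrt(l*(l+1)) * h_bar
= sqrt(3 * 4) * 1.055e-34
= sqrt(12) * 1.055e-34
= 3.4641 * 1.055e-34
= 3.6546e-34 J*s

3.6546e-34


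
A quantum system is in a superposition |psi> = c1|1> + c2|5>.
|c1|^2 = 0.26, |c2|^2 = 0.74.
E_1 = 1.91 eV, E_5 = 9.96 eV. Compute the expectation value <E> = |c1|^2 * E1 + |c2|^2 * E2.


<E> = |c1|^2 * E1 + |c2|^2 * E2
= 0.26 * 1.91 + 0.74 * 9.96
= 0.4966 + 7.3704
= 7.867 eV

7.867


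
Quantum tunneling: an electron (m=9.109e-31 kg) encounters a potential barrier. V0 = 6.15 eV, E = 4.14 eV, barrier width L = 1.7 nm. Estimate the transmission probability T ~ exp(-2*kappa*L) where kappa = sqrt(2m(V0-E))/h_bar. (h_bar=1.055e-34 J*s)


V0 - E = 2.01 eV = 3.2200e-19 J
kappa = sqrt(2 * m * (V0-E)) / h_bar
= sqrt(2 * 9.109e-31 * 3.2200e-19) / 1.055e-34
= 7.2598e+09 /m
2*kappa*L = 2 * 7.2598e+09 * 1.7e-9
= 24.6835
T = exp(-24.6835) = 1.905935e-11

1.905935e-11


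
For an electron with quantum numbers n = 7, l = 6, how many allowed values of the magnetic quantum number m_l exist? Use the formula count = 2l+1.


m_l ranges from -l to +l in integer steps
So m_l goes from -6 to +6
Count = 2l + 1 = 2*6 + 1
= 13

13


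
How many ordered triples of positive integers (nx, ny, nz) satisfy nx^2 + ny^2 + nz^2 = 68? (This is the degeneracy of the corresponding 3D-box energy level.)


Enumerate all (nx, ny, nz) with nx^2 + ny^2 + nz^2 = 68:
(4,4,6)
(4,6,4)
(6,4,4)
Total degeneracy = 3

3


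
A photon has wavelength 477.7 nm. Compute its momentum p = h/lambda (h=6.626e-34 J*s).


p = h / lambda
= 6.626e-34 / (477.7e-9)
= 6.626e-34 / 4.7770e-07
= 1.3871e-27 kg*m/s

1.3871e-27


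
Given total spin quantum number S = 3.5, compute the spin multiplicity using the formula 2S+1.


Spin multiplicity = 2S + 1
= 2 * 3.5 + 1
= 7.0 + 1
= 8

8


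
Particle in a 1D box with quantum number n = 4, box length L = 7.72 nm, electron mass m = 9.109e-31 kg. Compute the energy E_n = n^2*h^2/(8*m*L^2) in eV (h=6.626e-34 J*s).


E = n^2 * h^2 / (8 * m * L^2)
= 4^2 * (6.626e-34)^2 / (8 * 9.109e-31 * (7.72e-9)^2)
= 16 * 4.3904e-67 / (8 * 9.109e-31 * 5.9598e-17)
= 1.6174e-20 J
= 0.101 eV

0.101


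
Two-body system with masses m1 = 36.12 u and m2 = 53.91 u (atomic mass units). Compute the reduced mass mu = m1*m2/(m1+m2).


mu = m1 * m2 / (m1 + m2)
= 36.12 * 53.91 / (36.12 + 53.91)
= 1947.2292 / 90.03
= 21.6287 u

21.6287


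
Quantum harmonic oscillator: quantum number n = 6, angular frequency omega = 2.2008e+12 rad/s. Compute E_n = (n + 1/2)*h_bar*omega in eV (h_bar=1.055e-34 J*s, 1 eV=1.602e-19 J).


E = (n + 1/2) * h_bar * omega
= (6 + 0.5) * 1.055e-34 * 2.2008e+12
= 6.5 * 2.3218e-22
= 1.5092e-21 J
= 0.0094 eV

0.0094


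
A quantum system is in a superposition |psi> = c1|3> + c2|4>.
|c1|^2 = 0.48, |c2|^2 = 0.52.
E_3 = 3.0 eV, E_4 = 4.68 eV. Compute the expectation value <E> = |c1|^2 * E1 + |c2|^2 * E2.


<E> = |c1|^2 * E1 + |c2|^2 * E2
= 0.48 * 3.0 + 0.52 * 4.68
= 1.44 + 2.4336
= 3.8736 eV

3.8736


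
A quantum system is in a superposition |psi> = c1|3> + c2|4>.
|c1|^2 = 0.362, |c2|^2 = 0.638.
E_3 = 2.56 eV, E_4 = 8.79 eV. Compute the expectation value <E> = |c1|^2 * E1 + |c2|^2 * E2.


<E> = |c1|^2 * E1 + |c2|^2 * E2
= 0.362 * 2.56 + 0.638 * 8.79
= 0.9267 + 5.608
= 6.5347 eV

6.5347


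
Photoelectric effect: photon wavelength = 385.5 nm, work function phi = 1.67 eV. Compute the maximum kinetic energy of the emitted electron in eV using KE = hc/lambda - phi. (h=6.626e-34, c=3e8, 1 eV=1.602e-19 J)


E_photon = hc / lambda
= (6.626e-34)(3e8) / (385.5e-9)
= 5.1564e-19 J
= 3.2187 eV
KE = E_photon - phi
= 3.2187 - 1.67
= 1.5487 eV

1.5487


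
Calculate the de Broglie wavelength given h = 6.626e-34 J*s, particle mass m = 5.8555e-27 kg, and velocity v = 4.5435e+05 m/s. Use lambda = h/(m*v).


lambda = h / (m * v)
= 6.626e-34 / (5.8555e-27 * 4.5435e+05)
= 6.626e-34 / 2.6604e-21
= 2.4906e-13 m

2.4906e-13


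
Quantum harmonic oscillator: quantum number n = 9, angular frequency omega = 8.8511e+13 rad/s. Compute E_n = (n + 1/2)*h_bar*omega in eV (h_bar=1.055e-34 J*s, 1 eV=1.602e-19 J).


E = (n + 1/2) * h_bar * omega
= (9 + 0.5) * 1.055e-34 * 8.8511e+13
= 9.5 * 9.3379e-21
= 8.8710e-20 J
= 0.5537 eV

0.5537


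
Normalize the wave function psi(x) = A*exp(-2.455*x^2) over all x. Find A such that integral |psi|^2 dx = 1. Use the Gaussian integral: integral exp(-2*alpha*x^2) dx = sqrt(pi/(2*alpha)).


integral |psi|^2 dx = A^2 * sqrt(pi/(2*alpha)) = 1
A^2 = sqrt(2*alpha/pi)
= sqrt(2 * 2.455 / pi)
= 1.250161
A = sqrt(1.250161)
= 1.1181

1.1181


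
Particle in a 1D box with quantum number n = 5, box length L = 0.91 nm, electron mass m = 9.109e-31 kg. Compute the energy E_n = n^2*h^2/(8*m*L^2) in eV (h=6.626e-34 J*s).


E = n^2 * h^2 / (8 * m * L^2)
= 5^2 * (6.626e-34)^2 / (8 * 9.109e-31 * (0.91e-9)^2)
= 25 * 4.3904e-67 / (8 * 9.109e-31 * 8.2810e-19)
= 1.8189e-18 J
= 11.3537 eV

11.3537


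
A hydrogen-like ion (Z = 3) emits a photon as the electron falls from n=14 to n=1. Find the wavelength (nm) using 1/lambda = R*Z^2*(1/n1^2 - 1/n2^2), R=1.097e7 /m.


1/lambda = R * Z^2 * (1/n1^2 - 1/n2^2)
= 1.097e7 * 3^2 * (1/1^2 - 1/14^2)
= 1.097e7 * 9 * (1.0 - 0.005102)
= 9.8226e+07 /m
lambda = 1 / 9.8226e+07
= 10.1806 nm

10.1806


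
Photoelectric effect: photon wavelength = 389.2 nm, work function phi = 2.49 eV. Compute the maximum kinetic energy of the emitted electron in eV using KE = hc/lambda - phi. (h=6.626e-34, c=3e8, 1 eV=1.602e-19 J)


E_photon = hc / lambda
= (6.626e-34)(3e8) / (389.2e-9)
= 5.1074e-19 J
= 3.1881 eV
KE = E_photon - phi
= 3.1881 - 2.49
= 0.6981 eV

0.6981


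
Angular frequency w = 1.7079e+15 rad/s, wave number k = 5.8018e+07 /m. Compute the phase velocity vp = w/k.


vp = w / k
= 1.7079e+15 / 5.8018e+07
= 2.9437e+07 m/s

2.9437e+07


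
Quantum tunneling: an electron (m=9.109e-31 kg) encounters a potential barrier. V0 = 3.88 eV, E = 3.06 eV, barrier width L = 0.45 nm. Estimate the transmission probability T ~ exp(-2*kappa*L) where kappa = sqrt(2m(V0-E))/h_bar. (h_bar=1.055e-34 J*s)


V0 - E = 0.82 eV = 1.3136e-19 J
kappa = sqrt(2 * m * (V0-E)) / h_bar
= sqrt(2 * 9.109e-31 * 1.3136e-19) / 1.055e-34
= 4.6370e+09 /m
2*kappa*L = 2 * 4.6370e+09 * 0.45e-9
= 4.1733
T = exp(-4.1733) = 1.540150e-02

1.540150e-02


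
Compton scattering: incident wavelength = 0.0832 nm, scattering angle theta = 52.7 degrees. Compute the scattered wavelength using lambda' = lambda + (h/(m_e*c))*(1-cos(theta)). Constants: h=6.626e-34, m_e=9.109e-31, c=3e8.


Compton wavelength: h/(m_e*c) = 2.4247e-12 m
d_lambda = 2.4247e-12 * (1 - cos(52.7 deg))
= 2.4247e-12 * 0.394012
= 9.5536e-13 m = 0.000955 nm
lambda' = 0.0832 + 0.000955
= 0.084155 nm

0.084155


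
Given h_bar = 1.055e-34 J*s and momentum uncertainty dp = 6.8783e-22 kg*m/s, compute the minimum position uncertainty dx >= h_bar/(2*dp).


dx = h_bar / (2 * dp)
= 1.055e-34 / (2 * 6.8783e-22)
= 1.055e-34 / 1.3757e-21
= 7.6690e-14 m

7.6690e-14


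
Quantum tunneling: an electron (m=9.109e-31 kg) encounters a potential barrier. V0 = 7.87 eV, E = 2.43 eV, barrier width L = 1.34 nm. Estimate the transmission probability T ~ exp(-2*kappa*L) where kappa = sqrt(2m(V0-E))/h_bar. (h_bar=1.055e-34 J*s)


V0 - E = 5.44 eV = 8.7149e-19 J
kappa = sqrt(2 * m * (V0-E)) / h_bar
= sqrt(2 * 9.109e-31 * 8.7149e-19) / 1.055e-34
= 1.1943e+10 /m
2*kappa*L = 2 * 1.1943e+10 * 1.34e-9
= 32.0084
T = exp(-32.0084) = 1.255877e-14

1.255877e-14


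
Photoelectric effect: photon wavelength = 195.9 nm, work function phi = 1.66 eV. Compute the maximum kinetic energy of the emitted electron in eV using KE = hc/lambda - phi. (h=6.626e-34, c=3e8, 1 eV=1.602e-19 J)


E_photon = hc / lambda
= (6.626e-34)(3e8) / (195.9e-9)
= 1.0147e-18 J
= 6.334 eV
KE = E_photon - phi
= 6.334 - 1.66
= 4.674 eV

4.674


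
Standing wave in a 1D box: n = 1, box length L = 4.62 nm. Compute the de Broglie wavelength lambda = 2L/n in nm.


lambda = 2L / n
= 2 * 4.62 / 1
= 9.24 / 1
= 9.24 nm

9.24


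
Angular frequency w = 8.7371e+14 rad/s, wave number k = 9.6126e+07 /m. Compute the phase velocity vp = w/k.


vp = w / k
= 8.7371e+14 / 9.6126e+07
= 9.0892e+06 m/s

9.0892e+06


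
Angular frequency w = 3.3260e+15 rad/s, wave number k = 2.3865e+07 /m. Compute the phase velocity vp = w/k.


vp = w / k
= 3.3260e+15 / 2.3865e+07
= 1.3937e+08 m/s

1.3937e+08


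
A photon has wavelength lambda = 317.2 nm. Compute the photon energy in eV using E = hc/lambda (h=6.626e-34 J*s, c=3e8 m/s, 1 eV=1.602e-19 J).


E = hc / lambda
= (6.626e-34)(3e8) / (317.2e-9)
= 1.9878e-25 / 3.1720e-07
= 6.2667e-19 J
Converting to eV: 6.2667e-19 / 1.602e-19
= 3.9118 eV

3.9118


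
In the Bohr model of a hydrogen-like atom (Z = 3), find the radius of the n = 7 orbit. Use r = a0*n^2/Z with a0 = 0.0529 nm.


r = a0 * n^2 / Z
= 0.0529 * 7^2 / 3
= 0.0529 * 49 / 3
= 0.864 nm

0.864


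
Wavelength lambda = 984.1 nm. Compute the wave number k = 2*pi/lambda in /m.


k = 2 * pi / lambda
= 6.2832 / (984.1e-9)
= 6.2832 / 9.8410e-07
= 6.3847e+06 /m

6.3847e+06


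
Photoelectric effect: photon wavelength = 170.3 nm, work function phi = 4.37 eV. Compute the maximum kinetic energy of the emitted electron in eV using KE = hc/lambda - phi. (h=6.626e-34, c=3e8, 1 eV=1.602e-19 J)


E_photon = hc / lambda
= (6.626e-34)(3e8) / (170.3e-9)
= 1.1672e-18 J
= 7.2861 eV
KE = E_photon - phi
= 7.2861 - 4.37
= 2.9161 eV

2.9161


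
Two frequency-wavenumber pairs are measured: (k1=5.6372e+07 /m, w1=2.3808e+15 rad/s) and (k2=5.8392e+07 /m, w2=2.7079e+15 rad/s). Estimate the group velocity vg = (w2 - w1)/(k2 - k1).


vg = (w2 - w1) / (k2 - k1)
= (2.7079e+15 - 2.3808e+15) / (5.8392e+07 - 5.6372e+07)
= 3.2710e+14 / 2.0200e+06
= 1.6193e+08 m/s

1.6193e+08


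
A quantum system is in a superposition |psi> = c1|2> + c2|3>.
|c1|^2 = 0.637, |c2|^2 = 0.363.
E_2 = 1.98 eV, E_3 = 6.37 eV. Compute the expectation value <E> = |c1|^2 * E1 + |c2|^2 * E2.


<E> = |c1|^2 * E1 + |c2|^2 * E2
= 0.637 * 1.98 + 0.363 * 6.37
= 1.2613 + 2.3123
= 3.5736 eV

3.5736


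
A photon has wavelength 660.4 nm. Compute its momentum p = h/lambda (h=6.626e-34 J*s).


p = h / lambda
= 6.626e-34 / (660.4e-9)
= 6.626e-34 / 6.6040e-07
= 1.0033e-27 kg*m/s

1.0033e-27


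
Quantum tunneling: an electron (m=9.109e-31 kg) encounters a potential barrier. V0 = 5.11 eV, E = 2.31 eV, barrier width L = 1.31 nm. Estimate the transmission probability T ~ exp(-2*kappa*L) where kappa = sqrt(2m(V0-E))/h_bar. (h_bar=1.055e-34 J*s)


V0 - E = 2.8 eV = 4.4856e-19 J
kappa = sqrt(2 * m * (V0-E)) / h_bar
= sqrt(2 * 9.109e-31 * 4.4856e-19) / 1.055e-34
= 8.5686e+09 /m
2*kappa*L = 2 * 8.5686e+09 * 1.31e-9
= 22.4496
T = exp(-22.4496) = 1.779277e-10

1.779277e-10


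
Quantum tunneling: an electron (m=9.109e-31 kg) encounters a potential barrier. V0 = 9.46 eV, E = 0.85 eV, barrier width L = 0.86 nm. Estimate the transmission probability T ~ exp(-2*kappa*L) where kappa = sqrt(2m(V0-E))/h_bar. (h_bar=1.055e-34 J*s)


V0 - E = 8.61 eV = 1.3793e-18 J
kappa = sqrt(2 * m * (V0-E)) / h_bar
= sqrt(2 * 9.109e-31 * 1.3793e-18) / 1.055e-34
= 1.5026e+10 /m
2*kappa*L = 2 * 1.5026e+10 * 0.86e-9
= 25.844
T = exp(-25.844) = 5.971838e-12

5.971838e-12


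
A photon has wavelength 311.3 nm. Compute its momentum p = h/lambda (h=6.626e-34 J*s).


p = h / lambda
= 6.626e-34 / (311.3e-9)
= 6.626e-34 / 3.1130e-07
= 2.1285e-27 kg*m/s

2.1285e-27


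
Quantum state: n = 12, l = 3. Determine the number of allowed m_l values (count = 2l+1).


m_l ranges from -l to +l in integer steps
So m_l goes from -3 to +3
Count = 2l + 1 = 2*3 + 1
= 7

7


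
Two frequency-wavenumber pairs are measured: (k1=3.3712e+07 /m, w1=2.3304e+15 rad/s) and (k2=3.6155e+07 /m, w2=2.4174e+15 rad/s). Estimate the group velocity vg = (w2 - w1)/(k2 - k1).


vg = (w2 - w1) / (k2 - k1)
= (2.4174e+15 - 2.3304e+15) / (3.6155e+07 - 3.3712e+07)
= 8.7000e+13 / 2.4430e+06
= 3.5612e+07 m/s

3.5612e+07


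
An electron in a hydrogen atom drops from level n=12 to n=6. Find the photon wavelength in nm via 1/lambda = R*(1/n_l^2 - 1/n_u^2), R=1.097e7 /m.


1/lambda = R * (1/n_l^2 - 1/n_u^2)
= 1.097e7 * (1/6^2 - 1/12^2)
= 1.097e7 * (0.027778 - 0.006944)
= 1.097e7 * 0.020833
= 2.2854e+05 /m
lambda = 1 / 2.2854e+05 = 4375.5697 nm

4375.5697


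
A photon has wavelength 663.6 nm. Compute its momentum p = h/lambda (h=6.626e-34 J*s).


p = h / lambda
= 6.626e-34 / (663.6e-9)
= 6.626e-34 / 6.6360e-07
= 9.9849e-28 kg*m/s

9.9849e-28


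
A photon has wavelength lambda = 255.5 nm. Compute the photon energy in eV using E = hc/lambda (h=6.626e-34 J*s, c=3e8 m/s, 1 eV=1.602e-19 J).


E = hc / lambda
= (6.626e-34)(3e8) / (255.5e-9)
= 1.9878e-25 / 2.5550e-07
= 7.7800e-19 J
Converting to eV: 7.7800e-19 / 1.602e-19
= 4.8565 eV

4.8565


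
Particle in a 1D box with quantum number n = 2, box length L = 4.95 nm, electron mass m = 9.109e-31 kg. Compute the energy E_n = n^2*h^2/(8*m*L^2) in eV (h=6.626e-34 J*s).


E = n^2 * h^2 / (8 * m * L^2)
= 2^2 * (6.626e-34)^2 / (8 * 9.109e-31 * (4.95e-9)^2)
= 4 * 4.3904e-67 / (8 * 9.109e-31 * 2.4503e-17)
= 9.8354e-21 J
= 0.0614 eV

0.0614


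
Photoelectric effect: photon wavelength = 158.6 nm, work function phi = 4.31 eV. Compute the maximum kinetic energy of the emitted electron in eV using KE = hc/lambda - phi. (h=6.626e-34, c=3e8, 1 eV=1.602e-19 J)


E_photon = hc / lambda
= (6.626e-34)(3e8) / (158.6e-9)
= 1.2533e-18 J
= 7.8236 eV
KE = E_photon - phi
= 7.8236 - 4.31
= 3.5136 eV

3.5136


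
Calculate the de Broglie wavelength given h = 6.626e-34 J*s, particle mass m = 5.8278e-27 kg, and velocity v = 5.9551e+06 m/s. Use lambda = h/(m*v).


lambda = h / (m * v)
= 6.626e-34 / (5.8278e-27 * 5.9551e+06)
= 6.626e-34 / 3.4705e-20
= 1.9092e-14 m

1.9092e-14


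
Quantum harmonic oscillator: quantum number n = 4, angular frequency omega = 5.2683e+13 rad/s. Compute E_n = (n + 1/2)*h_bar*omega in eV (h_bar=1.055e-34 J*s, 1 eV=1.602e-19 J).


E = (n + 1/2) * h_bar * omega
= (4 + 0.5) * 1.055e-34 * 5.2683e+13
= 4.5 * 5.5581e-21
= 2.5011e-20 J
= 0.1561 eV

0.1561


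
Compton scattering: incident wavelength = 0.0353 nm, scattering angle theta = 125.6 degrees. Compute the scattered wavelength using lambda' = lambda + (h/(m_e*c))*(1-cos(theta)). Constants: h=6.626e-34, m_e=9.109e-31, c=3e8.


Compton wavelength: h/(m_e*c) = 2.4247e-12 m
d_lambda = 2.4247e-12 * (1 - cos(125.6 deg))
= 2.4247e-12 * 1.582123
= 3.8362e-12 m = 0.003836 nm
lambda' = 0.0353 + 0.003836
= 0.039136 nm

0.039136


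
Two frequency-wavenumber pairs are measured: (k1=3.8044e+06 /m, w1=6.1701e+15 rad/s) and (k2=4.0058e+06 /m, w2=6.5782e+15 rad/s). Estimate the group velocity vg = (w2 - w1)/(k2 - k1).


vg = (w2 - w1) / (k2 - k1)
= (6.5782e+15 - 6.1701e+15) / (4.0058e+06 - 3.8044e+06)
= 4.0810e+14 / 2.0140e+05
= 2.0263e+09 m/s

2.0263e+09


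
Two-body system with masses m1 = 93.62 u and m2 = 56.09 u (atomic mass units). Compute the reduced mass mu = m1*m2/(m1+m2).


mu = m1 * m2 / (m1 + m2)
= 93.62 * 56.09 / (93.62 + 56.09)
= 5251.1458 / 149.71
= 35.0755 u

35.0755


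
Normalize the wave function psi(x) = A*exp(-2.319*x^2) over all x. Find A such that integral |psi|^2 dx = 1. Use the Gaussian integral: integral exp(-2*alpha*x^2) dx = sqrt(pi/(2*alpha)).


integral |psi|^2 dx = A^2 * sqrt(pi/(2*alpha)) = 1
A^2 = sqrt(2*alpha/pi)
= sqrt(2 * 2.319 / pi)
= 1.21504
A = sqrt(1.21504)
= 1.1023

1.1023


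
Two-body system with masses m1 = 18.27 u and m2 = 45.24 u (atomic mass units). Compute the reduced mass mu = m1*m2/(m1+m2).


mu = m1 * m2 / (m1 + m2)
= 18.27 * 45.24 / (18.27 + 45.24)
= 826.5348 / 63.51
= 13.0142 u

13.0142


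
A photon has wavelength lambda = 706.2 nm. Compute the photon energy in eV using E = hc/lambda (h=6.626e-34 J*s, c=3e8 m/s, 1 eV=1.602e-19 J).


E = hc / lambda
= (6.626e-34)(3e8) / (706.2e-9)
= 1.9878e-25 / 7.0620e-07
= 2.8148e-19 J
Converting to eV: 2.8148e-19 / 1.602e-19
= 1.757 eV

1.757


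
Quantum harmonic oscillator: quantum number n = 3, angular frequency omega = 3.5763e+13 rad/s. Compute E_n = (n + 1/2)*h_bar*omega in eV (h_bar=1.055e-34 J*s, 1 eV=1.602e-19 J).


E = (n + 1/2) * h_bar * omega
= (3 + 0.5) * 1.055e-34 * 3.5763e+13
= 3.5 * 3.7730e-21
= 1.3205e-20 J
= 0.0824 eV

0.0824


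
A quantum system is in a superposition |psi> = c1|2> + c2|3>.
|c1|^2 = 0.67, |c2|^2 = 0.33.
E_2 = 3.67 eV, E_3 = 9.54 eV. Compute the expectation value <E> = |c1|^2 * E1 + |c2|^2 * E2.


<E> = |c1|^2 * E1 + |c2|^2 * E2
= 0.67 * 3.67 + 0.33 * 9.54
= 2.4589 + 3.1482
= 5.6071 eV

5.6071


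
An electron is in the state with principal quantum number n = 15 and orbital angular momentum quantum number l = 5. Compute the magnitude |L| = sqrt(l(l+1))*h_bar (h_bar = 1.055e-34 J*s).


L = sqrt(l*(l+1)) * h_bar
= sqrt(5 * 6) * 1.055e-34
= sqrt(30) * 1.055e-34
= 5.4772 * 1.055e-34
= 5.7785e-34 J*s

5.7785e-34


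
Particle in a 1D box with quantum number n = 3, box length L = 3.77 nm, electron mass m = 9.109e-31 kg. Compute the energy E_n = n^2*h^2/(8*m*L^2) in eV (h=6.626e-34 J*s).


E = n^2 * h^2 / (8 * m * L^2)
= 3^2 * (6.626e-34)^2 / (8 * 9.109e-31 * (3.77e-9)^2)
= 9 * 4.3904e-67 / (8 * 9.109e-31 * 1.4213e-17)
= 3.8151e-20 J
= 0.2381 eV

0.2381


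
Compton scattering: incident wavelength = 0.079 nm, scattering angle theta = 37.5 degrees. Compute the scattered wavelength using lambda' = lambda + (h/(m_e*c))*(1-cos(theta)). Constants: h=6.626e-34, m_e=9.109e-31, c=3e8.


Compton wavelength: h/(m_e*c) = 2.4247e-12 m
d_lambda = 2.4247e-12 * (1 - cos(37.5 deg))
= 2.4247e-12 * 0.206647
= 5.0106e-13 m = 0.000501 nm
lambda' = 0.079 + 0.000501
= 0.079501 nm

0.079501


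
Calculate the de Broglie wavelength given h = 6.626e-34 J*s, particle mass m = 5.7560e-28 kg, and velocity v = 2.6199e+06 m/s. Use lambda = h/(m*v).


lambda = h / (m * v)
= 6.626e-34 / (5.7560e-28 * 2.6199e+06)
= 6.626e-34 / 1.5080e-21
= 4.3939e-13 m

4.3939e-13


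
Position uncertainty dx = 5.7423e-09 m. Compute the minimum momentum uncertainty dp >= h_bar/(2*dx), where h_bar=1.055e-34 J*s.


dp = h_bar / (2 * dx)
= 1.055e-34 / (2 * 5.7423e-09)
= 1.055e-34 / 1.1485e-08
= 9.1862e-27 kg*m/s

9.1862e-27


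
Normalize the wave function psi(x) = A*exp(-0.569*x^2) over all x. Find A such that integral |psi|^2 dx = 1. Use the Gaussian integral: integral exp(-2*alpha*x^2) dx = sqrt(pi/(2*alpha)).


integral |psi|^2 dx = A^2 * sqrt(pi/(2*alpha)) = 1
A^2 = sqrt(2*alpha/pi)
= sqrt(2 * 0.569 / pi)
= 0.601861
A = sqrt(0.601861)
= 0.7758

0.7758


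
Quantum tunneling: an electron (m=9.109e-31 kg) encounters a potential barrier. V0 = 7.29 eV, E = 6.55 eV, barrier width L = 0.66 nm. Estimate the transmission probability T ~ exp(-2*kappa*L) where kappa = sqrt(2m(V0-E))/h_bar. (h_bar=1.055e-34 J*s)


V0 - E = 0.74 eV = 1.1855e-19 J
kappa = sqrt(2 * m * (V0-E)) / h_bar
= sqrt(2 * 9.109e-31 * 1.1855e-19) / 1.055e-34
= 4.4050e+09 /m
2*kappa*L = 2 * 4.4050e+09 * 0.66e-9
= 5.8146
T = exp(-5.8146) = 2.983710e-03

2.983710e-03


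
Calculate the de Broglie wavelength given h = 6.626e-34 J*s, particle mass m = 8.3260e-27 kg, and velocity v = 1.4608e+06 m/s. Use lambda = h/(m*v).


lambda = h / (m * v)
= 6.626e-34 / (8.3260e-27 * 1.4608e+06)
= 6.626e-34 / 1.2163e-20
= 5.4478e-14 m

5.4478e-14


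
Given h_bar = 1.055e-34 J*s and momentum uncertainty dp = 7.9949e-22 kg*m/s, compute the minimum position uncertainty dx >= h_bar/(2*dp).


dx = h_bar / (2 * dp)
= 1.055e-34 / (2 * 7.9949e-22)
= 1.055e-34 / 1.5990e-21
= 6.5980e-14 m

6.5980e-14


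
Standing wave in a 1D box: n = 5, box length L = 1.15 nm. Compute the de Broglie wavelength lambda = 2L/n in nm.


lambda = 2L / n
= 2 * 1.15 / 5
= 2.3 / 5
= 0.46 nm

0.46


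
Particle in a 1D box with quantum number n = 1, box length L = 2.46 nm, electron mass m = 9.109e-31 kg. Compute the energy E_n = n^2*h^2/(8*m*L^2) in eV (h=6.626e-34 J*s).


E = n^2 * h^2 / (8 * m * L^2)
= 1^2 * (6.626e-34)^2 / (8 * 9.109e-31 * (2.46e-9)^2)
= 1 * 4.3904e-67 / (8 * 9.109e-31 * 6.0516e-18)
= 9.9557e-21 J
= 0.0621 eV

0.0621


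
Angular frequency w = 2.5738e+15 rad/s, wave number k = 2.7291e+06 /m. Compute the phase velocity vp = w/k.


vp = w / k
= 2.5738e+15 / 2.7291e+06
= 9.4309e+08 m/s

9.4309e+08


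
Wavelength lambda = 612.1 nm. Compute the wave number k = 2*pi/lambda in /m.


k = 2 * pi / lambda
= 6.2832 / (612.1e-9)
= 6.2832 / 6.1210e-07
= 1.0265e+07 /m

1.0265e+07


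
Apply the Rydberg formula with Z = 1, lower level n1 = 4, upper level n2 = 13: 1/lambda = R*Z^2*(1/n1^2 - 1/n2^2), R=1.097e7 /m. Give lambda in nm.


1/lambda = R * Z^2 * (1/n1^2 - 1/n2^2)
= 1.097e7 * 1^2 * (1/4^2 - 1/13^2)
= 1.097e7 * 1 * (0.0625 - 0.005917)
= 6.2071e+05 /m
lambda = 1 / 6.2071e+05
= 1611.0486 nm

1611.0486


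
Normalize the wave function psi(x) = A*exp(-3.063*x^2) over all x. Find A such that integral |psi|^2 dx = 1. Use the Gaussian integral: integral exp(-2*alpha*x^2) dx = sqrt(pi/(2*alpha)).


integral |psi|^2 dx = A^2 * sqrt(pi/(2*alpha)) = 1
A^2 = sqrt(2*alpha/pi)
= sqrt(2 * 3.063 / pi)
= 1.396412
A = sqrt(1.396412)
= 1.1817

1.1817


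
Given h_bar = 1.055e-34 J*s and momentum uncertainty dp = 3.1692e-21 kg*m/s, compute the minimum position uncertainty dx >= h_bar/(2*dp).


dx = h_bar / (2 * dp)
= 1.055e-34 / (2 * 3.1692e-21)
= 1.055e-34 / 6.3384e-21
= 1.6645e-14 m

1.6645e-14


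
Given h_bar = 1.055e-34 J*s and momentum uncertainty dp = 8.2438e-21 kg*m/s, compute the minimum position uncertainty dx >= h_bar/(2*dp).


dx = h_bar / (2 * dp)
= 1.055e-34 / (2 * 8.2438e-21)
= 1.055e-34 / 1.6488e-20
= 6.3987e-15 m

6.3987e-15


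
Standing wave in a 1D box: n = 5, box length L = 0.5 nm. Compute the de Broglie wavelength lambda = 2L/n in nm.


lambda = 2L / n
= 2 * 0.5 / 5
= 1.0 / 5
= 0.2 nm

0.2


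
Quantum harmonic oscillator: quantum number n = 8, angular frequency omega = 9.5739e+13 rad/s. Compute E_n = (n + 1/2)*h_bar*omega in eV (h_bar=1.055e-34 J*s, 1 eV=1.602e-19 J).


E = (n + 1/2) * h_bar * omega
= (8 + 0.5) * 1.055e-34 * 9.5739e+13
= 8.5 * 1.0100e-20
= 8.5854e-20 J
= 0.5359 eV

0.5359


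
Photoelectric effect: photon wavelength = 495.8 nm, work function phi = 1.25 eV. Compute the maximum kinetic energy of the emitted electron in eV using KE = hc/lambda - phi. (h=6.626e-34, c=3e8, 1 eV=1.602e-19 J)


E_photon = hc / lambda
= (6.626e-34)(3e8) / (495.8e-9)
= 4.0093e-19 J
= 2.5027 eV
KE = E_photon - phi
= 2.5027 - 1.25
= 1.2527 eV

1.2527


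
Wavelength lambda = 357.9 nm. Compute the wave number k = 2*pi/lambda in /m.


k = 2 * pi / lambda
= 6.2832 / (357.9e-9)
= 6.2832 / 3.5790e-07
= 1.7556e+07 /m

1.7556e+07


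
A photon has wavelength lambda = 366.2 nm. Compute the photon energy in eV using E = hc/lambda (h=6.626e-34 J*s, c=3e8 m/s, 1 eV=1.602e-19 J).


E = hc / lambda
= (6.626e-34)(3e8) / (366.2e-9)
= 1.9878e-25 / 3.6620e-07
= 5.4282e-19 J
Converting to eV: 5.4282e-19 / 1.602e-19
= 3.3884 eV

3.3884


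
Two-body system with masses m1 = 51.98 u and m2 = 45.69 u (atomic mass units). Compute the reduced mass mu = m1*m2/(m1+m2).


mu = m1 * m2 / (m1 + m2)
= 51.98 * 45.69 / (51.98 + 45.69)
= 2374.9662 / 97.67
= 24.3162 u

24.3162


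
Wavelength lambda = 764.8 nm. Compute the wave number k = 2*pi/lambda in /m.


k = 2 * pi / lambda
= 6.2832 / (764.8e-9)
= 6.2832 / 7.6480e-07
= 8.2155e+06 /m

8.2155e+06


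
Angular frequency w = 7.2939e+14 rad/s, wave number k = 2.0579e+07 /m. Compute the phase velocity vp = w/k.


vp = w / k
= 7.2939e+14 / 2.0579e+07
= 3.5443e+07 m/s

3.5443e+07


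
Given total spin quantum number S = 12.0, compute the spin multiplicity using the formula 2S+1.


Spin multiplicity = 2S + 1
= 2 * 12.0 + 1
= 24.0 + 1
= 25

25


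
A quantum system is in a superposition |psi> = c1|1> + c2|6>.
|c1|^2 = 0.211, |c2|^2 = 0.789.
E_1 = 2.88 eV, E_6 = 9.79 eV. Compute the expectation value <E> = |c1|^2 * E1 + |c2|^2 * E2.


<E> = |c1|^2 * E1 + |c2|^2 * E2
= 0.211 * 2.88 + 0.789 * 9.79
= 0.6077 + 7.7243
= 8.332 eV

8.332


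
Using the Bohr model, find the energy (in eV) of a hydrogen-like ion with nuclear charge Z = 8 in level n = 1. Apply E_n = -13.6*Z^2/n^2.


E_n = -13.6 * Z^2 / n^2
= -13.6 * 8^2 / 1^2
= -13.6 * 64 / 1
= -870.4 eV

-870.4


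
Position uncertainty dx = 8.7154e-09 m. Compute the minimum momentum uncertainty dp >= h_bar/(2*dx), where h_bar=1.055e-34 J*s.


dp = h_bar / (2 * dx)
= 1.055e-34 / (2 * 8.7154e-09)
= 1.055e-34 / 1.7431e-08
= 6.0525e-27 kg*m/s

6.0525e-27


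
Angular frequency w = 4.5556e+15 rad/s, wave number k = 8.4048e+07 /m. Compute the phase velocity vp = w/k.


vp = w / k
= 4.5556e+15 / 8.4048e+07
= 5.4202e+07 m/s

5.4202e+07


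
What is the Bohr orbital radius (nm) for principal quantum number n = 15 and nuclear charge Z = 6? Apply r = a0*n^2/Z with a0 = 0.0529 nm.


r = a0 * n^2 / Z
= 0.0529 * 15^2 / 6
= 0.0529 * 225 / 6
= 1.9837 nm

1.9837


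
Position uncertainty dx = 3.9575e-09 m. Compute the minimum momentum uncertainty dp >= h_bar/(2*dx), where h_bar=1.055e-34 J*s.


dp = h_bar / (2 * dx)
= 1.055e-34 / (2 * 3.9575e-09)
= 1.055e-34 / 7.9150e-09
= 1.3329e-26 kg*m/s

1.3329e-26


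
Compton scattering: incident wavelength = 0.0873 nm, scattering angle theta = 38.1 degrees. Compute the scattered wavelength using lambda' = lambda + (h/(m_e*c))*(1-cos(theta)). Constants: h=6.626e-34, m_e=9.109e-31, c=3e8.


Compton wavelength: h/(m_e*c) = 2.4247e-12 m
d_lambda = 2.4247e-12 * (1 - cos(38.1 deg))
= 2.4247e-12 * 0.213065
= 5.1662e-13 m = 0.000517 nm
lambda' = 0.0873 + 0.000517
= 0.087817 nm

0.087817


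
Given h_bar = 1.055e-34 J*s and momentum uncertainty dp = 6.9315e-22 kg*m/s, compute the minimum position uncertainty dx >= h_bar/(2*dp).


dx = h_bar / (2 * dp)
= 1.055e-34 / (2 * 6.9315e-22)
= 1.055e-34 / 1.3863e-21
= 7.6102e-14 m

7.6102e-14


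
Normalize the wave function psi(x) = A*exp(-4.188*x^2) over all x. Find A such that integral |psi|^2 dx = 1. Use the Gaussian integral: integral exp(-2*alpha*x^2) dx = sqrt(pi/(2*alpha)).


integral |psi|^2 dx = A^2 * sqrt(pi/(2*alpha)) = 1
A^2 = sqrt(2*alpha/pi)
= sqrt(2 * 4.188 / pi)
= 1.632839
A = sqrt(1.632839)
= 1.2778

1.2778


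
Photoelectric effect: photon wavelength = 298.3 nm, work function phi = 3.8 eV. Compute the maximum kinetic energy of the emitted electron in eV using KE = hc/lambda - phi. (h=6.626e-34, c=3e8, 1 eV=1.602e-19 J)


E_photon = hc / lambda
= (6.626e-34)(3e8) / (298.3e-9)
= 6.6638e-19 J
= 4.1597 eV
KE = E_photon - phi
= 4.1597 - 3.8
= 0.3597 eV

0.3597


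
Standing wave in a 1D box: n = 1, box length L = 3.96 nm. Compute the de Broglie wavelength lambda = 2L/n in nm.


lambda = 2L / n
= 2 * 3.96 / 1
= 7.92 / 1
= 7.92 nm

7.92


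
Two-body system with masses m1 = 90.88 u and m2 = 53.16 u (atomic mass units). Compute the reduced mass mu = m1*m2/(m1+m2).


mu = m1 * m2 / (m1 + m2)
= 90.88 * 53.16 / (90.88 + 53.16)
= 4831.1808 / 144.04
= 33.5405 u

33.5405


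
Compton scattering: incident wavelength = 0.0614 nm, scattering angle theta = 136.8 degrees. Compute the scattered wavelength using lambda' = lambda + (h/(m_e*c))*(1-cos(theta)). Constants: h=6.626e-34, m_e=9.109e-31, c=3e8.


Compton wavelength: h/(m_e*c) = 2.4247e-12 m
d_lambda = 2.4247e-12 * (1 - cos(136.8 deg))
= 2.4247e-12 * 1.728969
= 4.1922e-12 m = 0.004192 nm
lambda' = 0.0614 + 0.004192
= 0.065592 nm

0.065592


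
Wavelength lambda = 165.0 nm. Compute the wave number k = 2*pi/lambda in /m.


k = 2 * pi / lambda
= 6.2832 / (165.0e-9)
= 6.2832 / 1.6500e-07
= 3.8080e+07 /m

3.8080e+07


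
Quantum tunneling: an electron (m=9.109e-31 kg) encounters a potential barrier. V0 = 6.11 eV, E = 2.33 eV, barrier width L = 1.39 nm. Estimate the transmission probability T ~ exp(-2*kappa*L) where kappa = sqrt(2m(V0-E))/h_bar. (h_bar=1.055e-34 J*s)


V0 - E = 3.78 eV = 6.0556e-19 J
kappa = sqrt(2 * m * (V0-E)) / h_bar
= sqrt(2 * 9.109e-31 * 6.0556e-19) / 1.055e-34
= 9.9558e+09 /m
2*kappa*L = 2 * 9.9558e+09 * 1.39e-9
= 27.6771
T = exp(-27.6771) = 9.550118e-13

9.550118e-13


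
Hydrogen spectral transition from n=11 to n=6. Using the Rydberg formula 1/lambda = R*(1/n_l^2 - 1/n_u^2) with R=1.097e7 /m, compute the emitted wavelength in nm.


1/lambda = R * (1/n_l^2 - 1/n_u^2)
= 1.097e7 * (1/6^2 - 1/11^2)
= 1.097e7 * (0.027778 - 0.008264)
= 1.097e7 * 0.019513
= 2.1406e+05 /m
lambda = 1 / 2.1406e+05 = 4671.5642 nm

4671.5642


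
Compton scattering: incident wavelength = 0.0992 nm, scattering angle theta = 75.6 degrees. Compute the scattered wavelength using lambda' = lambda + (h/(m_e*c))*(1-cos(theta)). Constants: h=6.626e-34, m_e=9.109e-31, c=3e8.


Compton wavelength: h/(m_e*c) = 2.4247e-12 m
d_lambda = 2.4247e-12 * (1 - cos(75.6 deg))
= 2.4247e-12 * 0.75131
= 1.8217e-12 m = 0.001822 nm
lambda' = 0.0992 + 0.001822
= 0.101022 nm

0.101022


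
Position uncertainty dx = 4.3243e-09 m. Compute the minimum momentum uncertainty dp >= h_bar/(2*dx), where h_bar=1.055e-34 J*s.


dp = h_bar / (2 * dx)
= 1.055e-34 / (2 * 4.3243e-09)
= 1.055e-34 / 8.6486e-09
= 1.2199e-26 kg*m/s

1.2199e-26


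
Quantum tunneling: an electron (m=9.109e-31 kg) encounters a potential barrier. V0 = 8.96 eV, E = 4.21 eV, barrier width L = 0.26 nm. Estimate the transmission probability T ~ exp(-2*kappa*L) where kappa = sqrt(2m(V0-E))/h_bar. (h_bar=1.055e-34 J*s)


V0 - E = 4.75 eV = 7.6095e-19 J
kappa = sqrt(2 * m * (V0-E)) / h_bar
= sqrt(2 * 9.109e-31 * 7.6095e-19) / 1.055e-34
= 1.1160e+10 /m
2*kappa*L = 2 * 1.1160e+10 * 0.26e-9
= 5.8034
T = exp(-5.8034) = 3.017408e-03

3.017408e-03


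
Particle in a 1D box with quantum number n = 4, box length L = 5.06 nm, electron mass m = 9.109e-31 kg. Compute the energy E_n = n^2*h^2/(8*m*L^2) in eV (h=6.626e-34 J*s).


E = n^2 * h^2 / (8 * m * L^2)
= 4^2 * (6.626e-34)^2 / (8 * 9.109e-31 * (5.06e-9)^2)
= 16 * 4.3904e-67 / (8 * 9.109e-31 * 2.5604e-17)
= 3.7650e-20 J
= 0.235 eV

0.235


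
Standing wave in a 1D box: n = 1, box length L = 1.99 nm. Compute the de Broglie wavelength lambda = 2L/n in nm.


lambda = 2L / n
= 2 * 1.99 / 1
= 3.98 / 1
= 3.98 nm

3.98


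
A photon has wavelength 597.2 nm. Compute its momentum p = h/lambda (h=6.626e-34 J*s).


p = h / lambda
= 6.626e-34 / (597.2e-9)
= 6.626e-34 / 5.9720e-07
= 1.1095e-27 kg*m/s

1.1095e-27


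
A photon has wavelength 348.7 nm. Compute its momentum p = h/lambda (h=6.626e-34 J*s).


p = h / lambda
= 6.626e-34 / (348.7e-9)
= 6.626e-34 / 3.4870e-07
= 1.9002e-27 kg*m/s

1.9002e-27


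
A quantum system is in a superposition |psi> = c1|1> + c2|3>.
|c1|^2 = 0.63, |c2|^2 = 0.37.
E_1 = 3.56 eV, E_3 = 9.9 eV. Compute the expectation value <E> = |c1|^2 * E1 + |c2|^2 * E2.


<E> = |c1|^2 * E1 + |c2|^2 * E2
= 0.63 * 3.56 + 0.37 * 9.9
= 2.2428 + 3.663
= 5.9058 eV

5.9058


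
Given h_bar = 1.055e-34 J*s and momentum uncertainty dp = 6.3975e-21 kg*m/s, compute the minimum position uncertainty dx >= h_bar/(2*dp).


dx = h_bar / (2 * dp)
= 1.055e-34 / (2 * 6.3975e-21)
= 1.055e-34 / 1.2795e-20
= 8.2454e-15 m

8.2454e-15


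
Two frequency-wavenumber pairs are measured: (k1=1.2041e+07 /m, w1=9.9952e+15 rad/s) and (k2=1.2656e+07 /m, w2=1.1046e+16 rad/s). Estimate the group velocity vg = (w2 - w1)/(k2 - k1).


vg = (w2 - w1) / (k2 - k1)
= (1.1046e+16 - 9.9952e+15) / (1.2656e+07 - 1.2041e+07)
= 1.0508e+15 / 6.1500e+05
= 1.7086e+09 m/s

1.7086e+09


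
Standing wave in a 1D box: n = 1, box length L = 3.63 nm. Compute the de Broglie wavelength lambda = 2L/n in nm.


lambda = 2L / n
= 2 * 3.63 / 1
= 7.26 / 1
= 7.26 nm

7.26


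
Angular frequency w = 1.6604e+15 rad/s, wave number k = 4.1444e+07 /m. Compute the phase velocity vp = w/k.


vp = w / k
= 1.6604e+15 / 4.1444e+07
= 4.0064e+07 m/s

4.0064e+07


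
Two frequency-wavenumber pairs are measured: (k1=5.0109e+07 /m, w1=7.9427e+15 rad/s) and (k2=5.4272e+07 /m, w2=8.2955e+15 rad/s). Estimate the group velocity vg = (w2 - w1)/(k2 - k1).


vg = (w2 - w1) / (k2 - k1)
= (8.2955e+15 - 7.9427e+15) / (5.4272e+07 - 5.0109e+07)
= 3.5280e+14 / 4.1630e+06
= 8.4747e+07 m/s

8.4747e+07


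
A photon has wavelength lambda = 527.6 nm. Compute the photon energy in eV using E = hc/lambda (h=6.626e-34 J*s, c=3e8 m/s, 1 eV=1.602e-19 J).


E = hc / lambda
= (6.626e-34)(3e8) / (527.6e-9)
= 1.9878e-25 / 5.2760e-07
= 3.7676e-19 J
Converting to eV: 3.7676e-19 / 1.602e-19
= 2.3518 eV

2.3518


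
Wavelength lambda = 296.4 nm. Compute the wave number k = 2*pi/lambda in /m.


k = 2 * pi / lambda
= 6.2832 / (296.4e-9)
= 6.2832 / 2.9640e-07
= 2.1198e+07 /m

2.1198e+07


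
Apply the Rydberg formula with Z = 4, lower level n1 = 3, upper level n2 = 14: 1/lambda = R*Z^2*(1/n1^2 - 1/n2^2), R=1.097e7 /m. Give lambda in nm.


1/lambda = R * Z^2 * (1/n1^2 - 1/n2^2)
= 1.097e7 * 4^2 * (1/3^2 - 1/14^2)
= 1.097e7 * 16 * (0.111111 - 0.005102)
= 1.8607e+07 /m
lambda = 1 / 1.8607e+07
= 53.744 nm

53.744


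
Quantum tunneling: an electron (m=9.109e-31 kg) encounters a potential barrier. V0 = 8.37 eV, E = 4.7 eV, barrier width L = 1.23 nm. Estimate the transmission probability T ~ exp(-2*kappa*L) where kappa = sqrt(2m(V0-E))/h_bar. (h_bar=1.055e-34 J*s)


V0 - E = 3.67 eV = 5.8793e-19 J
kappa = sqrt(2 * m * (V0-E)) / h_bar
= sqrt(2 * 9.109e-31 * 5.8793e-19) / 1.055e-34
= 9.8098e+09 /m
2*kappa*L = 2 * 9.8098e+09 * 1.23e-9
= 24.1322
T = exp(-24.1322) = 3.307576e-11

3.307576e-11


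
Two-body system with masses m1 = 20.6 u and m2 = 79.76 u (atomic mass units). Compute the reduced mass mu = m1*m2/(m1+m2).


mu = m1 * m2 / (m1 + m2)
= 20.6 * 79.76 / (20.6 + 79.76)
= 1643.056 / 100.36
= 16.3716 u

16.3716


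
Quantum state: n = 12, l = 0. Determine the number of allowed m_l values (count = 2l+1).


m_l ranges from -l to +l in integer steps
So m_l goes from -0 to +0
Count = 2l + 1 = 2*0 + 1
= 1

1


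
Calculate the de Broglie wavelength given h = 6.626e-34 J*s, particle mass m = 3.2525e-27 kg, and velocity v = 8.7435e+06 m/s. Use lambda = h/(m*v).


lambda = h / (m * v)
= 6.626e-34 / (3.2525e-27 * 8.7435e+06)
= 6.626e-34 / 2.8438e-20
= 2.3300e-14 m

2.3300e-14


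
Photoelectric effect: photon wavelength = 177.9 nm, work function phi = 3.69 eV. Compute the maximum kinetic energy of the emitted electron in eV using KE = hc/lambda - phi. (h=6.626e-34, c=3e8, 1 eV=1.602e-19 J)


E_photon = hc / lambda
= (6.626e-34)(3e8) / (177.9e-9)
= 1.1174e-18 J
= 6.9748 eV
KE = E_photon - phi
= 6.9748 - 3.69
= 3.2848 eV

3.2848


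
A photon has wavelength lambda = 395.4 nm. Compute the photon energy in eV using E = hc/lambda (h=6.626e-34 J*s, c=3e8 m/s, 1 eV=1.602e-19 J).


E = hc / lambda
= (6.626e-34)(3e8) / (395.4e-9)
= 1.9878e-25 / 3.9540e-07
= 5.0273e-19 J
Converting to eV: 5.0273e-19 / 1.602e-19
= 3.1381 eV

3.1381


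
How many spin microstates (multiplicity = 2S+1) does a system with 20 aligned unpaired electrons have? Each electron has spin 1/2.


Total spin S = N * (1/2) = 20 * 0.5 = 10.0
Spin multiplicity = 2S + 1
= 2 * 10.0 + 1
= 21

21


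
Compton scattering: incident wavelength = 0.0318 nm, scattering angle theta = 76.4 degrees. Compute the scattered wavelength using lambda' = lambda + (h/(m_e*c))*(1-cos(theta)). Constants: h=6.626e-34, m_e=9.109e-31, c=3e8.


Compton wavelength: h/(m_e*c) = 2.4247e-12 m
d_lambda = 2.4247e-12 * (1 - cos(76.4 deg))
= 2.4247e-12 * 0.764858
= 1.8546e-12 m = 0.001855 nm
lambda' = 0.0318 + 0.001855
= 0.033655 nm

0.033655


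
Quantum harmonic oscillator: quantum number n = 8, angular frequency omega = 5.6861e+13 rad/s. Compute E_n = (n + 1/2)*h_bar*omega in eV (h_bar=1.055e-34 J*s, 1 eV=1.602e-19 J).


E = (n + 1/2) * h_bar * omega
= (8 + 0.5) * 1.055e-34 * 5.6861e+13
= 8.5 * 5.9988e-21
= 5.0990e-20 J
= 0.3183 eV

0.3183
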